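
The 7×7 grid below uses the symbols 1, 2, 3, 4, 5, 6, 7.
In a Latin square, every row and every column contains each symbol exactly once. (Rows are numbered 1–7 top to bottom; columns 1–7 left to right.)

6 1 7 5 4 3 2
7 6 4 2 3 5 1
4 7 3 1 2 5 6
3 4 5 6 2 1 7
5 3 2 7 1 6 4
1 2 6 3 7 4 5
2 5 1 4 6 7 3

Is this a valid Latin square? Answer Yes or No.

No

Every row is a permutation, but column 6 contains 5 twice (at rows 2 and 3).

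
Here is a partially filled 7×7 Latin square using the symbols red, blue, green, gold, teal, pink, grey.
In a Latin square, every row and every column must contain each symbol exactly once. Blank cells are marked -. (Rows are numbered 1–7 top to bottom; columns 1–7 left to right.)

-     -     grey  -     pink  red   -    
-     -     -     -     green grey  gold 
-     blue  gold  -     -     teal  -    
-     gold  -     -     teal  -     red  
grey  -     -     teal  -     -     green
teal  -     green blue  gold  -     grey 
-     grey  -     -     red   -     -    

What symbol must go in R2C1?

pink

Row 3, column 5: row 3 has {blue, gold, teal} and column 5 has {red, green, gold, teal, pink}, leaving only grey.
Row 3, column 7: row 3 has {blue, gold, teal, grey} and column 7 has {red, green, gold, grey}, leaving only pink.
Row 5, column 5: row 5 has {green, teal, grey} and column 5 has {red, green, gold, teal, pink, grey}, leaving only blue.
Row 6, column 6: row 6 has {blue, green, gold, teal, grey} and column 6 has {red, teal, grey}, leaving only pink.
Row 5, column 6: row 5 has {blue, green, teal, grey} and column 6 has {red, teal, pink, grey}, leaving only gold.
Row 6, column 2: row 6 has {blue, green, gold, teal, pink, grey} and column 2 has {blue, gold, grey}, leaving only red.
Row 5, column 2: row 5 has {blue, green, gold, teal, grey} and column 2 has {red, blue, gold, grey}, leaving only pink.
Row 2, column 2: row 2 has {green, gold, grey} and column 2 has {red, blue, gold, pink, grey}, leaving only teal.
Row 1, column 2: row 1 has {red, pink, grey} and column 2 has {red, blue, gold, teal, pink, grey}, leaving only green.
Row 1, column 4: row 1 has {red, green, pink, grey} and column 4 has {blue, teal}, leaving only gold.
Row 1, column 1: row 1 has {red, green, gold, pink, grey} and column 1 has {teal, grey}, leaving only blue.
Row 1, column 7: row 1 has {red, blue, green, gold, pink, grey} and column 7 has {red, green, gold, pink, grey}, leaving only teal.
Row 5, column 3: row 5 has {blue, green, gold, teal, pink, grey} and column 3 has {green, gold, grey}, leaving only red.
Row 7, column 7: row 7 has {red, grey} and column 7 has {red, green, gold, teal, pink, grey}, leaving only blue.
Row 7, column 6: row 7 has {red, blue, grey} and column 6 has {red, gold, teal, pink, grey}, leaving only green.
Row 4, column 6: row 4 has {red, gold, teal} and column 6 has {red, green, gold, teal, pink, grey}, leaving only blue.
Row 4, column 3: row 4 has {red, blue, gold, teal} and column 3 has {red, green, gold, grey}, leaving only pink.
Row 2, column 3: row 2 has {green, gold, teal, grey} and column 3 has {red, green, gold, pink, grey}, leaving only blue.
Row 4, column 1: row 4 has {red, blue, gold, teal, pink} and column 1 has {blue, teal, grey}, leaving only green.
Row 3, column 1: row 3 has {blue, gold, teal, pink, grey} and column 1 has {blue, green, teal, grey}, leaving only red.
Row 2 already has {blue, green, gold, teal, grey} and column 1 already has {red, blue, green, teal, grey}, so row 2, column 1 must be pink.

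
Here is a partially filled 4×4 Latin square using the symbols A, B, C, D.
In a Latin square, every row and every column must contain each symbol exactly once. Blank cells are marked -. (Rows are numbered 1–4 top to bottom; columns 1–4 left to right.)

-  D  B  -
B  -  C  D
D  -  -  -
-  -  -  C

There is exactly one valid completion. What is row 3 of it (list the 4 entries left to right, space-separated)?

Row 3, column 3: row 3 has {D} and column 3 has {B, C}, leaving only A.
Row 3, column 4: row 3 has {A, D} and column 4 has {C, D}, leaving only B.
Row 3, column 2: row 3 has {A, B, D} and column 2 has {D}, leaving only C.
So row 3 reads: D C A B.

D C A B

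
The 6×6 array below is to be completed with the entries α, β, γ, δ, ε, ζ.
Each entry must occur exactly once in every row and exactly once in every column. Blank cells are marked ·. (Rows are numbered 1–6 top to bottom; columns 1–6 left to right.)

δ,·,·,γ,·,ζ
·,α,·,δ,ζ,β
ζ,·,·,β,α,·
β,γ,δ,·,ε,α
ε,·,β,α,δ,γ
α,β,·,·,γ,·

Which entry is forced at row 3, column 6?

Row 1, column 2: row 1 has {γ, δ, ζ} and column 2 has {α, β, γ}, leaving only ε.
Row 1, column 3: row 1 has {γ, δ, ε, ζ} and column 3 has {β, δ}, leaving only α.
Row 1, column 5: row 1 has {α, γ, δ, ε, ζ} and column 5 has {α, γ, δ, ε, ζ}, leaving only β.
Row 2, column 1: row 2 has {α, β, δ, ζ} and column 1 has {α, β, δ, ε, ζ}, leaving only γ.
Row 2, column 3: row 2 has {α, β, γ, δ, ζ} and column 3 has {α, β, δ}, leaving only ε.
Row 3, column 2: row 3 has {α, β, ζ} and column 2 has {α, β, γ, ε}, leaving only δ.
Row 3 already has {α, β, δ, ζ} and column 6 already has {α, β, γ, ζ}, so row 3, column 6 must be ε.

ε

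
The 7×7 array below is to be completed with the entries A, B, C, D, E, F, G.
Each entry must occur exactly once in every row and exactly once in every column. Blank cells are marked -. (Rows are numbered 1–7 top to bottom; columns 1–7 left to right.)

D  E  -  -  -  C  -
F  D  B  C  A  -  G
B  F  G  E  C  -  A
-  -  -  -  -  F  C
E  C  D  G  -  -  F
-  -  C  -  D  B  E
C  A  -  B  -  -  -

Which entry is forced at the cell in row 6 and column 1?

Row 1, column 7: row 1 has {C, D, E} and column 7 has {A, C, E, F, G}, leaving only B.
Row 2, column 6: row 2 has {A, B, C, D, F, G} and column 6 has {B, C, F}, leaving only E.
Row 3, column 6: row 3 has {A, B, C, E, F, G} and column 6 has {B, C, E, F}, leaving only D.
Row 5, column 5: row 5 has {C, D, E, F, G} and column 5 has {A, C, D}, leaving only B.
Row 5, column 6: row 5 has {B, C, D, E, F, G} and column 6 has {B, C, D, E, F}, leaving only A.
Row 6, column 2: row 6 has {B, C, D, E} and column 2 has {A, C, D, E, F}, leaving only G.
Row 6 already has {B, C, D, E, G} and column 1 already has {B, C, D, E, F}, so row 6, column 1 must be A.

A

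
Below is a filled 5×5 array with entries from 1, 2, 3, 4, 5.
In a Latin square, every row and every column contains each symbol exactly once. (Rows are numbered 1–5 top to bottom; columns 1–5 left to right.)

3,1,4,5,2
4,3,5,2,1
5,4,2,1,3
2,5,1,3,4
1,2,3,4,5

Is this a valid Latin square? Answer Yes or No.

Yes

Each row is a permutation of the 5 symbols, and so is each column.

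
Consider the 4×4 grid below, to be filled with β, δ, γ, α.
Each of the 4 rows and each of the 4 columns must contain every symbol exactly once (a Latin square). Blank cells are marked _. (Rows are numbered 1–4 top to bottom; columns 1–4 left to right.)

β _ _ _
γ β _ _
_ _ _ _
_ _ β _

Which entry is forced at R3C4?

β

Row 3, column 4 is narrowed to {β, δ, γ, α}.
If it were δ, then row 4, column 4 would be left with no valid symbol.
If it were γ, propagating the remaining blanks reaches a contradiction.
If it were α, then row 4, column 4 would be left with no valid symbol.
So row 3, column 4 must be β.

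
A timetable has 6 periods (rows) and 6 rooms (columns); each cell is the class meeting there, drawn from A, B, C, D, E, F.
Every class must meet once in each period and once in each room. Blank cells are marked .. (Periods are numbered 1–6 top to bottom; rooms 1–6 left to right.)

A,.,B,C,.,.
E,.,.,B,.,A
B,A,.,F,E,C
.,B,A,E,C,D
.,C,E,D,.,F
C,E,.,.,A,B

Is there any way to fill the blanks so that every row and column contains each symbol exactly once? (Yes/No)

Period 5, room 1: period 5 together with room 1 already contain {A, B, C, D, E, F} — every symbol — so nothing can go there. The grid has no valid completion.

No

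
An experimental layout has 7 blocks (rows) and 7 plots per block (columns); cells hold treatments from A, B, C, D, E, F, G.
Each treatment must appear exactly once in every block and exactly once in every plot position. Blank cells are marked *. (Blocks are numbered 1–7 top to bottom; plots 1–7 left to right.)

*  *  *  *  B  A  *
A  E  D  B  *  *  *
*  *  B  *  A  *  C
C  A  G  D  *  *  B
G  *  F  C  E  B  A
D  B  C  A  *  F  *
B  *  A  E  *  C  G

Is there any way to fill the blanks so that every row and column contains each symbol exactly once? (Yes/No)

Yes

No block or plot among the givens repeats a symbol, and propagating forced cells runs into no contradiction.
One valid completion exists (for instance, F C E G B A D / A E D B C G F / E G B F A D C / C A G D F E B / G D F C E B A / D B C A G F E / B F A E D C G).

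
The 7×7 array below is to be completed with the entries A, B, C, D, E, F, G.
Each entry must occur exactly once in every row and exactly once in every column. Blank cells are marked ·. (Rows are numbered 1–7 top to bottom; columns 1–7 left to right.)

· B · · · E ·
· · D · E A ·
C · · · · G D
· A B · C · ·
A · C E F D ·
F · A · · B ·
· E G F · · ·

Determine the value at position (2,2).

Row 1, column 3: row 1 has {B, E} and column 3 has {A, B, C, D, G}, leaving only F.
Row 3, column 2: row 3 has {C, D, G} and column 2 has {A, B, E}, leaving only F.
Row 3, column 3: row 3 has {C, D, F, G} and column 3 has {A, B, C, D, F, G}, leaving only E.
Row 4, column 6: row 4 has {A, B, C} and column 6 has {A, B, D, E, G}, leaving only F.
Row 5, column 2: row 5 has {A, C, D, E, F} and column 2 has {A, B, E, F}, leaving only G.
Row 2 already has {A, D, E} and column 2 already has {A, B, E, F, G}, so row 2, column 2 must be C.

C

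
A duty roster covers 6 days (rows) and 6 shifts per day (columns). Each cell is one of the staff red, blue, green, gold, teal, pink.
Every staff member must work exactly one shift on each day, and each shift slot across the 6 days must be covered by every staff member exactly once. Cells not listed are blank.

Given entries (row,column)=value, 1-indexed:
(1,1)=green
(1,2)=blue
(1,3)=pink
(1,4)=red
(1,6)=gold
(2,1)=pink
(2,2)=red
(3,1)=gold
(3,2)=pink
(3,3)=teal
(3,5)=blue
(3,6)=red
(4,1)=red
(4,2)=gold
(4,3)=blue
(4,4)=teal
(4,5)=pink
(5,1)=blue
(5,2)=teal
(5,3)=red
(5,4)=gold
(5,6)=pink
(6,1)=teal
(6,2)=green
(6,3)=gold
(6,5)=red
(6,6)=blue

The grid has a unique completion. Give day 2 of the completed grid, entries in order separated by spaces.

pink red green blue gold teal

Day 2, shift 3: day 2 has {red, pink} and shift 3 has {red, blue, gold, teal, pink}, leaving only green.
Day 2, shift 4: day 2 has {red, green, pink} and shift 4 has {red, gold, teal}, leaving only blue.
Day 2, shift 6: day 2 has {red, blue, green, pink} and shift 6 has {red, blue, gold, pink}, leaving only teal.
Day 2, shift 5: day 2 has {red, blue, green, teal, pink} and shift 5 has {red, blue, pink}, leaving only gold.
So day 2 reads: pink red green blue gold teal.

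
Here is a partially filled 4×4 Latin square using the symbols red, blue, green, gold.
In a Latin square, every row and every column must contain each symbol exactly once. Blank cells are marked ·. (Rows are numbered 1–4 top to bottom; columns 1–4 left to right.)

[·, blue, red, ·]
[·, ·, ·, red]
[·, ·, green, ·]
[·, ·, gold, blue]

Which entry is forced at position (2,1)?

Row 2, column 3: row 2 has {red} and column 3 has {red, green, gold}, leaving only blue.
Row 3, column 4: row 3 has {green} and column 4 has {red, blue}, leaving only gold.
Row 1, column 4: row 1 has {red, blue} and column 4 has {red, blue, gold}, leaving only green.
Row 1, column 1: row 1 has {red, blue, green} and column 1 has {}, leaving only gold.
Row 2 already has {red, blue} and column 1 already has {gold}, so row 2, column 1 must be green.

green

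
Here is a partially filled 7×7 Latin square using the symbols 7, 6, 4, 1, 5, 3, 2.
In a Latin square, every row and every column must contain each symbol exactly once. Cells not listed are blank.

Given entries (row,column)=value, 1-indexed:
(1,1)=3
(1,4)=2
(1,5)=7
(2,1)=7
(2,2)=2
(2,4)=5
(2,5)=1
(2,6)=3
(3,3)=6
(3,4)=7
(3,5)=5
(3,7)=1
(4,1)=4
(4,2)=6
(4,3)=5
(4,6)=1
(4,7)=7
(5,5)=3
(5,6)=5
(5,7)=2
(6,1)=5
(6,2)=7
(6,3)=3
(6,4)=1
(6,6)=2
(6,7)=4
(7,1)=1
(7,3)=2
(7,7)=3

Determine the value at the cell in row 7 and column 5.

4

Row 2, column 3: row 2 has {7, 1, 5, 3, 2} and column 3 has {6, 5, 3, 2}, leaving only 4.
Row 1, column 3: row 1 has {7, 3, 2} and column 3 has {6, 4, 5, 3, 2}, leaving only 1.
Row 2, column 7: row 2 has {7, 4, 1, 5, 3, 2} and column 7 has {7, 4, 1, 3, 2}, leaving only 6.
Row 1, column 7: row 1 has {7, 1, 3, 2} and column 7 has {7, 6, 4, 1, 3, 2}, leaving only 5.
Row 1, column 2: row 1 has {7, 1, 5, 3, 2} and column 2 has {7, 6, 2}, leaving only 4.
Row 1, column 6: row 1 has {7, 4, 1, 5, 3, 2} and column 6 has {1, 5, 3, 2}, leaving only 6.
Row 3, column 1: row 3 has {7, 6, 1, 5} and column 1 has {7, 4, 1, 5, 3}, leaving only 2.
Row 3, column 2: row 3 has {7, 6, 1, 5, 2} and column 2 has {7, 6, 4, 2}, leaving only 3.
Row 3, column 6: row 3 has {7, 6, 1, 5, 3, 2} and column 6 has {6, 1, 5, 3, 2}, leaving only 4.
Row 4, column 4: row 4 has {7, 6, 4, 1, 5} and column 4 has {7, 1, 5, 2}, leaving only 3.
Row 4, column 5: row 4 has {7, 6, 4, 1, 5, 3} and column 5 has {7, 1, 5, 3}, leaving only 2.
Row 5, column 1: row 5 has {5, 3, 2} and column 1 has {7, 4, 1, 5, 3, 2}, leaving only 6.
Row 5, column 2: row 5 has {6, 5, 3, 2} and column 2 has {7, 6, 4, 3, 2}, leaving only 1.
Row 5, column 3: row 5 has {6, 1, 5, 3, 2} and column 3 has {6, 4, 1, 5, 3, 2}, leaving only 7.
Row 5, column 4: row 5 has {7, 6, 1, 5, 3, 2} and column 4 has {7, 1, 5, 3, 2}, leaving only 4.
Row 6, column 5: row 6 has {7, 4, 1, 5, 3, 2} and column 5 has {7, 1, 5, 3, 2}, leaving only 6.
Row 7 already has {1, 3, 2} and column 5 already has {7, 6, 1, 5, 3, 2}, so row 7, column 5 must be 4.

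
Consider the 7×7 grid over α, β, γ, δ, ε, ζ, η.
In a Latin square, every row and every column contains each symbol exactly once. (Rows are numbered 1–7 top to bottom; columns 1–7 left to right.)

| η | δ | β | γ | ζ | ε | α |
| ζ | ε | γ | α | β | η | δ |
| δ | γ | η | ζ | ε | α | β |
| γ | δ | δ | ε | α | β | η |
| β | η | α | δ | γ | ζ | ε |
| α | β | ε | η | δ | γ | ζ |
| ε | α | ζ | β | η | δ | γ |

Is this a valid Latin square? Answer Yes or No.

No

Column 2 contains δ twice (at rows 1 and 4), so it is not a permutation.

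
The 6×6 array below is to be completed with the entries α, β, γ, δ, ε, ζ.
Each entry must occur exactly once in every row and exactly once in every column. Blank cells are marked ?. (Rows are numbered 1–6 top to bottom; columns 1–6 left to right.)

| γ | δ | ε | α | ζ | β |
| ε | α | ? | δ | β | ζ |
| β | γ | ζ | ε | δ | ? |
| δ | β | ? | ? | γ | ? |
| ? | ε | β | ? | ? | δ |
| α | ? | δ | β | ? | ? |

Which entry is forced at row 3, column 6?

α

Row 3 already has {β, γ, δ, ε, ζ} and column 6 already has {β, δ, ζ}, so row 3, column 6 must be α.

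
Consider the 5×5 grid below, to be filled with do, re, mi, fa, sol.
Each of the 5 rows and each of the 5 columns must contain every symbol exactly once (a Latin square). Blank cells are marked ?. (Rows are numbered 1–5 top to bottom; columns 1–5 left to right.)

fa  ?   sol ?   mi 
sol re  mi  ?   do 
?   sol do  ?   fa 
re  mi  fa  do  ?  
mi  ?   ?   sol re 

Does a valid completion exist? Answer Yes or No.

No

Row 3, column 1: row 3 together with column 1 already contain {do, re, mi, fa, sol} — every symbol — so nothing can go there. The grid has no valid completion.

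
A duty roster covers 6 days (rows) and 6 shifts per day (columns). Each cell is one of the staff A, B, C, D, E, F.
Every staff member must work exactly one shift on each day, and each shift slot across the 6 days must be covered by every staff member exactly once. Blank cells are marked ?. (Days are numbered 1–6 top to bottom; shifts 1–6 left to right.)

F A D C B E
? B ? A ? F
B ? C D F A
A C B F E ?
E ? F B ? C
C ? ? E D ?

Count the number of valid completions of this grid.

1

Day 2, shift 1: eliminating its day and shift leaves {D}.
Day 2, shift 3: eliminating its day and shift leaves {E}.
Day 2, shift 5: eliminating its day and shift leaves {C}.
Day 3, shift 2: eliminating its day and shift leaves {E}.
Day 4, shift 6: eliminating its day and shift leaves {D}.
Day 5, shift 2: eliminating its day and shift leaves {D}.
Day 5, shift 5: eliminating its day and shift leaves {A}.
Day 6, shift 2: eliminating its day and shift leaves {F}.
Day 6, shift 3: eliminating its day and shift leaves {A}.
Day 6, shift 6: eliminating its day and shift leaves {B}.
Only one assignment across all blanks avoids any day or shift repeat, giving 1 completion.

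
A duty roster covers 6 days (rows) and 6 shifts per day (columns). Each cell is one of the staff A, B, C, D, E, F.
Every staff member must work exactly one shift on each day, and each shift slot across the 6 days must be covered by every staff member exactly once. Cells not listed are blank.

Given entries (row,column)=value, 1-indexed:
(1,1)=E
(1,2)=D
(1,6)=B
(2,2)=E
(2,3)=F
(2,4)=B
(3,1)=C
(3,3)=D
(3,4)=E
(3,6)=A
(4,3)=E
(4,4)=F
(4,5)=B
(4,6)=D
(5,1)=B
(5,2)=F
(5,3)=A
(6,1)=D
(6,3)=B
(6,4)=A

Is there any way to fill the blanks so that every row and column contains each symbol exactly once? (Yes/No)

Day 1, shift 3: day 1 has {B, D, E} and shift 3 has {A, B, D, E, F}, so it must be C.
Now day 1, shift 4: day 1 together with shift 4 already contain {A, B, C, D, E, F} — every symbol — so nothing can go there. The grid has no valid completion.

No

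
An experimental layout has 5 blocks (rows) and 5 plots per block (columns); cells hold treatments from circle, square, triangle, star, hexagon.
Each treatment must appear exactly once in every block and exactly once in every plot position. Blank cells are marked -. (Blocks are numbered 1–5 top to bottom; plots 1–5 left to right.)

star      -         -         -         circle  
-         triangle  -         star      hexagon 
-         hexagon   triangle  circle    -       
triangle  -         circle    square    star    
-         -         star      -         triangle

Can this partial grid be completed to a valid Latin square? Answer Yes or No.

Block 4, plot 2: block 4 together with plot 2 already contain {circle, square, triangle, star, hexagon} — every symbol — so nothing can go there. The grid has no valid completion.

No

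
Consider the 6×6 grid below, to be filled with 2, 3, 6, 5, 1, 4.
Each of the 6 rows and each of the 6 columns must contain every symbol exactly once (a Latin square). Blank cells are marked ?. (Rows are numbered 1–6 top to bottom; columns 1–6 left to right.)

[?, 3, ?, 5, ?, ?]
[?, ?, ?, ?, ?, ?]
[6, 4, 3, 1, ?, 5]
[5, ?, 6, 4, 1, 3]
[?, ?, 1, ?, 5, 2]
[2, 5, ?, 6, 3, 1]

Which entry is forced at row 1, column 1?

Row 3, column 5: row 3 has {3, 6, 5, 1, 4} and column 5 has {3, 5, 1}, leaving only 2.
Row 4, column 2: row 4 has {3, 6, 5, 1, 4} and column 2 has {3, 5, 4}, leaving only 2.
Row 5, column 2: row 5 has {2, 5, 1} and column 2 has {2, 3, 5, 4}, leaving only 6.
Row 2, column 2: row 2 has {} and column 2 has {2, 3, 6, 5, 4}, leaving only 1.
Row 5, column 4: row 5 has {2, 6, 5, 1} and column 4 has {6, 5, 1, 4}, leaving only 3.
Row 2, column 4: row 2 has {1} and column 4 has {3, 6, 5, 1, 4}, leaving only 2.
Row 5, column 1: row 5 has {2, 3, 6, 5, 1} and column 1 has {2, 6, 5}, leaving only 4.
Row 1 already has {3, 5} and column 1 already has {2, 6, 5, 4}, so row 1, column 1 must be 1.

1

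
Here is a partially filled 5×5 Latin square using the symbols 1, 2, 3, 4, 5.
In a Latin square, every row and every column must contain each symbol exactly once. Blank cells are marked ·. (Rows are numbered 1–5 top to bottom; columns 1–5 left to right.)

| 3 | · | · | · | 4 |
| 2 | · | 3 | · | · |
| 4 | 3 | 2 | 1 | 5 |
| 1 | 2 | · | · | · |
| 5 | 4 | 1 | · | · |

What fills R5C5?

Row 1, column 3: row 1 has {3, 4} and column 3 has {1, 2, 3}, leaving only 5.
Row 1, column 2: row 1 has {3, 4, 5} and column 2 has {2, 3, 4}, leaving only 1.
Row 1, column 4: row 1 has {1, 3, 4, 5} and column 4 has {1}, leaving only 2.
Row 2, column 2: row 2 has {2, 3} and column 2 has {1, 2, 3, 4}, leaving only 5.
Row 2, column 4: row 2 has {2, 3, 5} and column 4 has {1, 2}, leaving only 4.
Row 2, column 5: row 2 has {2, 3, 4, 5} and column 5 has {4, 5}, leaving only 1.
Row 4, column 3: row 4 has {1, 2} and column 3 has {1, 2, 3, 5}, leaving only 4.
Row 4, column 5: row 4 has {1, 2, 4} and column 5 has {1, 4, 5}, leaving only 3.
Row 5 already has {1, 4, 5} and column 5 already has {1, 3, 4, 5}, so row 5, column 5 must be 2.

2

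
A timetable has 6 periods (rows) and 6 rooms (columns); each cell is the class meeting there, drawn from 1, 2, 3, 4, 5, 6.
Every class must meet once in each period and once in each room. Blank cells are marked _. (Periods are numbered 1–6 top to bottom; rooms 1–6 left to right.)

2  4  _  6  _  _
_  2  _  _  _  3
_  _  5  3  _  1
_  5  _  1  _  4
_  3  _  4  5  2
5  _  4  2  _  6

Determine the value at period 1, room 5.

1

Period 1, room 6: period 1 has {2, 4, 6} and room 6 has {1, 2, 3, 4, 6}, leaving only 5.
Period 2, room 4: period 2 has {2, 3} and room 4 has {1, 2, 3, 4, 6}, leaving only 5.
Period 3, room 2: period 3 has {1, 3, 5} and room 2 has {2, 3, 4, 5}, leaving only 6.
Period 3, room 1: period 3 has {1, 3, 5, 6} and room 1 has {2, 5}, leaving only 4.
Period 3, room 5: period 3 has {1, 3, 4, 5, 6} and room 5 has {5}, leaving only 2.
Period 6, room 2: period 6 has {2, 4, 5, 6} and room 2 has {2, 3, 4, 5, 6}, leaving only 1.
Period 6, room 5: period 6 has {1, 2, 4, 5, 6} and room 5 has {2, 5}, leaving only 3.
Period 1 already has {2, 4, 5, 6} and room 5 already has {2, 3, 5}, so period 1, room 5 must be 1.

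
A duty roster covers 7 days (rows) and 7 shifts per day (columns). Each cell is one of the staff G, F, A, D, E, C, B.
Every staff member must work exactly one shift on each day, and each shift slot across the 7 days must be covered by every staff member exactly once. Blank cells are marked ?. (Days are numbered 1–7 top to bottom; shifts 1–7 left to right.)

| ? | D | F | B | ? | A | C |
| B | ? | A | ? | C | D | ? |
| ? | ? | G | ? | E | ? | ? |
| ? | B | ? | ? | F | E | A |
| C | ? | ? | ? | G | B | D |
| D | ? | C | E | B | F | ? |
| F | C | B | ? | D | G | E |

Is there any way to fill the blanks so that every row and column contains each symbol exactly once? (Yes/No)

Day 1, shift 5: day 1 together with shift 5 already contain {G, F, A, D, E, C, B} — every symbol — so nothing can go there. The grid has no valid completion.

No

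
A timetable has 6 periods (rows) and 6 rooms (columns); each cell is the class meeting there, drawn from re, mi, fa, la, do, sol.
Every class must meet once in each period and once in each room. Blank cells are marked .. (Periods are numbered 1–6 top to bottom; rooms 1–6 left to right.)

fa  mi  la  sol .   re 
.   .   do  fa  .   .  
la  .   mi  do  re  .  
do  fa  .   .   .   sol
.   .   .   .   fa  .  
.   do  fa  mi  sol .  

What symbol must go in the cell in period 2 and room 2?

re

Period 1, room 5: period 1 has {re, mi, fa, la, sol} and room 5 has {re, fa, sol}, leaving only do.
Period 3, room 2: period 3 has {re, mi, la, do} and room 2 has {mi, fa, do}, leaving only sol.
Period 3, room 6: period 3 has {re, mi, la, do, sol} and room 6 has {re, sol}, leaving only fa.
Period 4, room 3: period 4 has {fa, do, sol} and room 3 has {mi, fa, la, do}, leaving only re.
Period 4, room 4: period 4 has {re, fa, do, sol} and room 4 has {mi, fa, do, sol}, leaving only la.
Period 4, room 5: period 4 has {re, fa, la, do, sol} and room 5 has {re, fa, do, sol}, leaving only mi.
Period 2, room 5: period 2 has {fa, do} and room 5 has {re, mi, fa, do, sol}, leaving only la.
Period 2 already has {fa, la, do} and room 2 already has {mi, fa, do, sol}, so period 2, room 2 must be re.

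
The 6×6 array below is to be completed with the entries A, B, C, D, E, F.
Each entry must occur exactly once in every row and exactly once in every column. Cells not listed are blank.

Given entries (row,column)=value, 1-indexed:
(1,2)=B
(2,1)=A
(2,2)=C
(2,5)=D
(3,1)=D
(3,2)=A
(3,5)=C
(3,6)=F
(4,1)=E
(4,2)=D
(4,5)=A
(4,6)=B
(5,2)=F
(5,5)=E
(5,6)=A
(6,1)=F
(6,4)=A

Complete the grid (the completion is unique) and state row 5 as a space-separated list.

Row 1, column 1: row 1 has {B} and column 1 has {A, D, E, F}, leaving only C.
Row 5, column 1: row 5 has {A, E, F} and column 1 has {A, C, D, E, F}, leaving only B.
Row 1, column 5: row 1 has {B, C} and column 5 has {A, C, D, E}, leaving only F.
Row 2, column 6: row 2 has {A, C, D} and column 6 has {A, B, F}, leaving only E.
Row 1, column 6: row 1 has {B, C, F} and column 6 has {A, B, E, F}, leaving only D.
Row 1, column 4: row 1 has {B, C, D, F} and column 4 has {A}, leaving only E.
Row 1, column 3: row 1 has {B, C, D, E, F} and column 3 has {}, leaving only A.
Row 3, column 4: row 3 has {A, C, D, F} and column 4 has {A, E}, leaving only B.
Row 2, column 4: row 2 has {A, C, D, E} and column 4 has {A, B, E}, leaving only F.
Row 2, column 3: row 2 has {A, C, D, E, F} and column 3 has {A}, leaving only B.
Row 3, column 3: row 3 has {A, B, C, D, F} and column 3 has {A, B}, leaving only E.
Row 4, column 4: row 4 has {A, B, D, E} and column 4 has {A, B, E, F}, leaving only C.
Row 5, column 4: row 5 has {A, B, E, F} and column 4 has {A, B, C, E, F}, leaving only D.
Row 5, column 3: row 5 has {A, B, D, E, F} and column 3 has {A, B, E}, leaving only C.
So row 5 reads: B F C D E A.

B F C D E A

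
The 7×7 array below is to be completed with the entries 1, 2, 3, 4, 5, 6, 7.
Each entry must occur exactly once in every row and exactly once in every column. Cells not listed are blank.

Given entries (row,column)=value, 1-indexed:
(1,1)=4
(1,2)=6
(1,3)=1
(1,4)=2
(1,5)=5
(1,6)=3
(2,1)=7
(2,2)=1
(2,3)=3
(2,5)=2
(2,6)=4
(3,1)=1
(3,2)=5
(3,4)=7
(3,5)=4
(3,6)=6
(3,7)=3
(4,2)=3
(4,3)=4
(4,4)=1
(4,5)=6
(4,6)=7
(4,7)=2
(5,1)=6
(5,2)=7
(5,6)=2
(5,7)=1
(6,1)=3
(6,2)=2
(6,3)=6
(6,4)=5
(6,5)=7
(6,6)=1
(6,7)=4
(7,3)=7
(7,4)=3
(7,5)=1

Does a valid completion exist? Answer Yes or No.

Yes

No row or column among the givens repeats a symbol, and propagating forced cells runs into no contradiction.
One valid completion exists (for instance, 4 6 1 2 5 3 7 / 7 1 3 6 2 4 5 / 1 5 2 7 4 6 3 / 5 3 4 1 6 7 2 / 6 7 5 4 3 2 1 / 3 2 6 5 7 1 4 / 2 4 7 3 1 5 6).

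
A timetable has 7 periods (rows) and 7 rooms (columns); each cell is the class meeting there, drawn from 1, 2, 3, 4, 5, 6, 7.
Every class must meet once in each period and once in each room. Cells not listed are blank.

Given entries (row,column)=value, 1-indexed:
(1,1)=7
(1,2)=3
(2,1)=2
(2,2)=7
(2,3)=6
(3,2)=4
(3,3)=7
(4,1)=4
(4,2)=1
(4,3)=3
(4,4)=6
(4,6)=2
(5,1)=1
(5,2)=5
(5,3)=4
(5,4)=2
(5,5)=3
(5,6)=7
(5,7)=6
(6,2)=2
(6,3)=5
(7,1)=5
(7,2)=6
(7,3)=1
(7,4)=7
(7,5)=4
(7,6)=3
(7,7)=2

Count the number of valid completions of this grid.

Period 1, room 3: eliminating its period and room leaves {2}.
Period 1, room 4: eliminating its period and room leaves {1, 4, 5}.
Period 1, room 5: eliminating its period and room leaves {1, 2, 5, 6}.
Period 1, room 6: eliminating its period and room leaves {1, 4, 5, 6}.
Period 1, room 7: eliminating its period and room leaves {1, 4, 5}.
Period 2, room 4: eliminating its period and room leaves {1, 3, 4, 5}.
Period 2, room 5: eliminating its period and room leaves {1, 5}.
Period 2, room 6: eliminating its period and room leaves {1, 4, 5}.
Period 2, room 7: eliminating its period and room leaves {1, 3, 4, 5}.
Period 3, room 1: eliminating its period and room leaves {3, 6}.
Period 3, room 4: eliminating its period and room leaves {1, 3, 5}.
Period 3, room 5: eliminating its period and room leaves {1, 2, 5, 6}.
Period 3, room 6: eliminating its period and room leaves {1, 5, 6}.
Period 3, room 7: eliminating its period and room leaves {1, 3, 5}.
Period 4, room 5: eliminating its period and room leaves {5, 7}.
Period 4, room 7: eliminating its period and room leaves {5, 7}.
Period 6, room 1: eliminating its period and room leaves {3, 6}.
Period 6, room 4: eliminating its period and room leaves {1, 3, 4}.
Period 6, room 5: eliminating its period and room leaves {1, 6, 7}.
Period 6, room 6: eliminating its period and room leaves {1, 4, 6}.
Period 6, room 7: eliminating its period and room leaves {1, 3, 4, 7}.
Enumerating the assignments across these blanks that avoid any period or room repeat gives 26 completions.

26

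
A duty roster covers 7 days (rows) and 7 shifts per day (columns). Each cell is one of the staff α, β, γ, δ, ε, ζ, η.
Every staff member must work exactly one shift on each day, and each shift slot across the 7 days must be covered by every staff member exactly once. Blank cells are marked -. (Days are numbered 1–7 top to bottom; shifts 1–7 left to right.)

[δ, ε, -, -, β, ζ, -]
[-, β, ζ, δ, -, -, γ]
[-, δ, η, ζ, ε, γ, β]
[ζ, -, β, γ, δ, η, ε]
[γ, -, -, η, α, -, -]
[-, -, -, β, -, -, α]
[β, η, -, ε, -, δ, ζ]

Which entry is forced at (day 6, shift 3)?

Day 1, shift 4: day 1 has {β, δ, ε, ζ} and shift 4 has {β, γ, δ, ε, ζ, η}, leaving only α.
Day 1, shift 3: day 1 has {α, β, δ, ε, ζ} and shift 3 has {β, ζ, η}, leaving only γ.
Day 1, shift 7: day 1 has {α, β, γ, δ, ε, ζ} and shift 7 has {α, β, γ, ε, ζ}, leaving only η.
Day 2, shift 5: day 2 has {β, γ, δ, ζ} and shift 5 has {α, β, δ, ε}, leaving only η.
Day 3, shift 1: day 3 has {β, γ, δ, ε, ζ, η} and shift 1 has {β, γ, δ, ζ}, leaving only α.
Day 2, shift 1: day 2 has {β, γ, δ, ζ, η} and shift 1 has {α, β, γ, δ, ζ}, leaving only ε.
Day 2, shift 6: day 2 has {β, γ, δ, ε, ζ, η} and shift 6 has {γ, δ, ζ, η}, leaving only α.
Day 4, shift 2: day 4 has {β, γ, δ, ε, ζ, η} and shift 2 has {β, δ, ε, η}, leaving only α.
Day 5, shift 2: day 5 has {α, γ, η} and shift 2 has {α, β, δ, ε, η}, leaving only ζ.
Day 5, shift 7: day 5 has {α, γ, ζ, η} and shift 7 has {α, β, γ, ε, ζ, η}, leaving only δ.
Day 5, shift 3: day 5 has {α, γ, δ, ζ, η} and shift 3 has {β, γ, ζ, η}, leaving only ε.
Day 6 already has {α, β} and shift 3 already has {β, γ, ε, ζ, η}, so day 6, shift 3 must be δ.

δ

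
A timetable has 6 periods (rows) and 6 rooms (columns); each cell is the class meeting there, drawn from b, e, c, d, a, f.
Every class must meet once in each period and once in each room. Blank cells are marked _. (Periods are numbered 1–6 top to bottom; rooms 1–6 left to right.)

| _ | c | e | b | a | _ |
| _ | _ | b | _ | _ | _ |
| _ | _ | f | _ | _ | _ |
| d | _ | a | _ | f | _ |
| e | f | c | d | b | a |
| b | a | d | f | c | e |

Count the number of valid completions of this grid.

5

Period 1, room 1: eliminating its period and room leaves {f}.
Period 1, room 6: eliminating its period and room leaves {d, f}.
Period 2, room 1: eliminating its period and room leaves {c, a, f}.
Period 2, room 2: eliminating its period and room leaves {e, d}.
Period 2, room 4: eliminating its period and room leaves {e, c, a}.
Period 2, room 5: eliminating its period and room leaves {e, d}.
Period 2, room 6: eliminating its period and room leaves {c, d, f}.
Period 3, room 1: eliminating its period and room leaves {c, a}.
Period 3, room 2: eliminating its period and room leaves {b, e, d}.
Period 3, room 4: eliminating its period and room leaves {e, c, a}.
Period 3, room 5: eliminating its period and room leaves {e, d}.
Period 3, room 6: eliminating its period and room leaves {b, c, d}.
Period 4, room 2: eliminating its period and room leaves {b, e}.
Period 4, room 4: eliminating its period and room leaves {e, c}.
Period 4, room 6: eliminating its period and room leaves {b, c}.
Enumerating the assignments across these blanks that avoid any period or room repeat gives 5 completions.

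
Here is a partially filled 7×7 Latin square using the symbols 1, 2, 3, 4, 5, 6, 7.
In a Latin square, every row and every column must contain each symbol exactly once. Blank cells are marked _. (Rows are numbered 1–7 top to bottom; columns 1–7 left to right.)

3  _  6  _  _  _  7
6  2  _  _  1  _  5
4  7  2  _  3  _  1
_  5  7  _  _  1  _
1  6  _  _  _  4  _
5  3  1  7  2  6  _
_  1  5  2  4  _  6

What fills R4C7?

3

Row 1, column 2: row 1 has {3, 6, 7} and column 2 has {1, 2, 3, 5, 6, 7}, leaving only 4.
Row 1, column 5: row 1 has {3, 4, 6, 7} and column 5 has {1, 2, 3, 4}, leaving only 5.
Row 1, column 4: row 1 has {3, 4, 5, 6, 7} and column 4 has {2, 7}, leaving only 1.
Row 1, column 6: row 1 has {1, 3, 4, 5, 6, 7} and column 6 has {1, 4, 6}, leaving only 2.
Row 3, column 6: row 3 has {1, 2, 3, 4, 7} and column 6 has {1, 2, 4, 6}, leaving only 5.
Row 3, column 4: row 3 has {1, 2, 3, 4, 5, 7} and column 4 has {1, 2, 7}, leaving only 6.
Row 4, column 1: row 4 has {1, 5, 7} and column 1 has {1, 3, 4, 5, 6}, leaving only 2.
Row 4, column 5: row 4 has {1, 2, 5, 7} and column 5 has {1, 2, 3, 4, 5}, leaving only 6.
Row 5, column 3: row 5 has {1, 4, 6} and column 3 has {1, 2, 5, 6, 7}, leaving only 3.
Row 2, column 3: row 2 has {1, 2, 5, 6} and column 3 has {1, 2, 3, 5, 6, 7}, leaving only 4.
Row 2, column 4: row 2 has {1, 2, 4, 5, 6} and column 4 has {1, 2, 6, 7}, leaving only 3.
Row 2, column 6: row 2 has {1, 2, 3, 4, 5, 6} and column 6 has {1, 2, 4, 5, 6}, leaving only 7.
Row 4, column 4: row 4 has {1, 2, 5, 6, 7} and column 4 has {1, 2, 3, 6, 7}, leaving only 4.
Row 4 already has {1, 2, 4, 5, 6, 7} and column 7 already has {1, 5, 6, 7}, so row 4, column 7 must be 3.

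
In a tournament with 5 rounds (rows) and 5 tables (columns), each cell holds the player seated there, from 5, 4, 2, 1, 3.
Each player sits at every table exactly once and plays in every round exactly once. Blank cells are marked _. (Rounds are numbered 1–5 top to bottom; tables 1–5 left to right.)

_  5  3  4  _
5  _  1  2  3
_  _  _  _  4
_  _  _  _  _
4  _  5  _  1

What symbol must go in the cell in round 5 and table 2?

Round 1, table 5: round 1 has {5, 4, 3} and table 5 has {4, 1, 3}, leaving only 2.
Round 1, table 1: round 1 has {5, 4, 2, 3} and table 1 has {5, 4}, leaving only 1.
Round 2, table 2: round 2 has {5, 2, 1, 3} and table 2 has {5}, leaving only 4.
Round 3, table 3: round 3 has {4} and table 3 has {5, 1, 3}, leaving only 2.
Round 3, table 1: round 3 has {4, 2} and table 1 has {5, 4, 1}, leaving only 3.
Round 3, table 2: round 3 has {4, 2, 3} and table 2 has {5, 4}, leaving only 1.
Round 3, table 4: round 3 has {4, 2, 1, 3} and table 4 has {4, 2}, leaving only 5.
Round 4, table 1: round 4 has {} and table 1 has {5, 4, 1, 3}, leaving only 2.
Round 4, table 2: round 4 has {2} and table 2 has {5, 4, 1}, leaving only 3.
Round 5 already has {5, 4, 1} and table 2 already has {5, 4, 1, 3}, so round 5, table 2 must be 2.

2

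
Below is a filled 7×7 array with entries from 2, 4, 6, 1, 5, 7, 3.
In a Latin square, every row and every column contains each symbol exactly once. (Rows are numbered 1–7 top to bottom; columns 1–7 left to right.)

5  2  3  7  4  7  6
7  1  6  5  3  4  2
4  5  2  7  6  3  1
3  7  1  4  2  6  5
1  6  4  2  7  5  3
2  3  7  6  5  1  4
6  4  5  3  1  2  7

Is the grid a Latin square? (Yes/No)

Column 4 contains 7 twice (at rows 1 and 3), so it is not a permutation.

No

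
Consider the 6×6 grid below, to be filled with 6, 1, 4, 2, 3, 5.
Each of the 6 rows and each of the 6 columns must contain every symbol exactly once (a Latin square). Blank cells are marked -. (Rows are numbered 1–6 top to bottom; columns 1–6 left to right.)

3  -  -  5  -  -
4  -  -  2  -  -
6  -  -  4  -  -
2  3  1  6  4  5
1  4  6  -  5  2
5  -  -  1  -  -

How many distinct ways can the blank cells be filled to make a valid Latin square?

Row 1, column 2: eliminating its row and column leaves {6, 1, 2}.
Row 1, column 3: eliminating its row and column leaves {4, 2}.
Row 1, column 5: eliminating its row and column leaves {6, 1, 2}.
Row 1, column 6: eliminating its row and column leaves {6, 1, 4}.
Row 2, column 2: eliminating its row and column leaves {6, 1, 5}.
Row 2, column 3: eliminating its row and column leaves {3, 5}.
Row 2, column 5: eliminating its row and column leaves {6, 1, 3}.
Row 2, column 6: eliminating its row and column leaves {6, 1, 3}.
Row 3, column 2: eliminating its row and column leaves {1, 2, 5}.
Row 3, column 3: eliminating its row and column leaves {2, 3, 5}.
Row 3, column 5: eliminating its row and column leaves {1, 2, 3}.
Row 3, column 6: eliminating its row and column leaves {1, 3}.
Row 5, column 4: eliminating its row and column leaves {3}.
Row 6, column 2: eliminating its row and column leaves {6, 2}.
Row 6, column 3: eliminating its row and column leaves {4, 2, 3}.
Row 6, column 5: eliminating its row and column leaves {6, 2, 3}.
Row 6, column 6: eliminating its row and column leaves {6, 4, 3}.
Enumerating the assignments across these blanks that avoid any row or column repeat gives 14 completions.

14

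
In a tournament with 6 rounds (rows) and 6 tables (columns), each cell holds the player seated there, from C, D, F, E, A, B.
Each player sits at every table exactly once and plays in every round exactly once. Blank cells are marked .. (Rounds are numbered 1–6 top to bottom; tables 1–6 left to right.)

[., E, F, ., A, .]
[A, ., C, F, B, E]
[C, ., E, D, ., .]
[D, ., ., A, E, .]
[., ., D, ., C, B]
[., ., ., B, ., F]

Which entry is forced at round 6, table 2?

C

Round 1, table 1: round 1 has {F, E, A} and table 1 has {C, D, A}, leaving only B.
Round 1, table 4: round 1 has {F, E, A, B} and table 4 has {D, F, A, B}, leaving only C.
Round 1, table 6: round 1 has {C, F, E, A, B} and table 6 has {F, E, B}, leaving only D.
Round 2, table 2: round 2 has {C, F, E, A, B} and table 2 has {E}, leaving only D.
Round 3, table 5: round 3 has {C, D, E} and table 5 has {C, E, A, B}, leaving only F.
Round 3, table 6: round 3 has {C, D, F, E} and table 6 has {D, F, E, B}, leaving only A.
Round 3, table 2: round 3 has {C, D, F, E, A} and table 2 has {D, E}, leaving only B.
Round 4, table 3: round 4 has {D, E, A} and table 3 has {C, D, F, E}, leaving only B.
Round 4, table 6: round 4 has {D, E, A, B} and table 6 has {D, F, E, A, B}, leaving only C.
Round 4, table 2: round 4 has {C, D, E, A, B} and table 2 has {D, E, B}, leaving only F.
Round 5, table 2: round 5 has {C, D, B} and table 2 has {D, F, E, B}, leaving only A.
Round 6 already has {F, B} and table 2 already has {D, F, E, A, B}, so round 6, table 2 must be C.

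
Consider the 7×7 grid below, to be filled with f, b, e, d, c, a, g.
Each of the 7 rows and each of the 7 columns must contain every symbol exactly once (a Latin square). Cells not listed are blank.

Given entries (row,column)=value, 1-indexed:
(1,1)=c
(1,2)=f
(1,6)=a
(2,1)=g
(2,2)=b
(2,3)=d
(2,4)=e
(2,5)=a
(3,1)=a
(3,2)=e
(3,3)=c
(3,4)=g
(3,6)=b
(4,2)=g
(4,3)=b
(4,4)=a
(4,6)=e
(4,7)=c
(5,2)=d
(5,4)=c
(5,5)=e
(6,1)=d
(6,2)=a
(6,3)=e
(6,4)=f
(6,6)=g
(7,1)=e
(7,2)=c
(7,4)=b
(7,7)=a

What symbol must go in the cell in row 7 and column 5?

g

Row 1, column 3: row 1 has {f, c, a} and column 3 has {b, e, d, c}, leaving only g.
Row 1, column 4: row 1 has {f, c, a, g} and column 4 has {f, b, e, c, a, g}, leaving only d.
Row 1, column 5: row 1 has {f, d, c, a, g} and column 5 has {e, a}, leaving only b.
Row 1, column 7: row 1 has {f, b, d, c, a, g} and column 7 has {c, a}, leaving only e.
Row 2, column 7: row 2 has {b, e, d, a, g} and column 7 has {e, c, a}, leaving only f.
Row 2, column 6: row 2 has {f, b, e, d, a, g} and column 6 has {b, e, a, g}, leaving only c.
Row 3, column 7: row 3 has {b, e, c, a, g} and column 7 has {f, e, c, a}, leaving only d.
Row 3, column 5: row 3 has {b, e, d, c, a, g} and column 5 has {b, e, a}, leaving only f.
Row 4, column 1: row 4 has {b, e, c, a, g} and column 1 has {e, d, c, a, g}, leaving only f.
Row 4, column 5: row 4 has {f, b, e, c, a, g} and column 5 has {f, b, e, a}, leaving only d.
Row 7 already has {b, e, c, a} and column 5 already has {f, b, e, d, a}, so row 7, column 5 must be g.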